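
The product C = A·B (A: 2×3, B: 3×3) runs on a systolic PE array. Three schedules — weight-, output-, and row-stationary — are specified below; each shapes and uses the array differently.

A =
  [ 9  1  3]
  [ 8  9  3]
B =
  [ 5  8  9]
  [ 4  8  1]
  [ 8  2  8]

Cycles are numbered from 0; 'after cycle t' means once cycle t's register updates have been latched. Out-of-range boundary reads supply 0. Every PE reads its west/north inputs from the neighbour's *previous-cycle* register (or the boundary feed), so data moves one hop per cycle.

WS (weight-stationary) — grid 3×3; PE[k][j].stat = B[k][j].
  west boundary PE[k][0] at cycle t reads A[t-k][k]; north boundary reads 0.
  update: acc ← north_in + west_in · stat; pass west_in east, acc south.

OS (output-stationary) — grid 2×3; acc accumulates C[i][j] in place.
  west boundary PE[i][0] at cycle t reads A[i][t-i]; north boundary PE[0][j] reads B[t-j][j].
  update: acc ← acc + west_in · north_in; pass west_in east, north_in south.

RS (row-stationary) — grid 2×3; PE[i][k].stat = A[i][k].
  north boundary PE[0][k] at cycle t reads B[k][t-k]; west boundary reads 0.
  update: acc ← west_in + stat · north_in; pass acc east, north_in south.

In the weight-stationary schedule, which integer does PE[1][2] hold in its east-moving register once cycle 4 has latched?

register = 9

WS 3×3: PE[1][2] cycle-by-cycle (with neighbour feeds):
  after 0 — PE[0][2] acc=0, pass-E 0, pass-S 0
  after 0 — PE[1][1] acc=0, pass-E 0, pass-S 0
  after 0 — PE[1][2] acc=0, pass-E 0, pass-S 0
  after 1 — PE[0][2] acc=0, pass-E 0, pass-S 0
  after 1 — PE[1][1] acc=0, pass-E 0, pass-S 0
  after 1 — PE[1][2] acc=0, pass-E 0, pass-S 0
  after 2 — PE[0][2] acc=81, pass-E 9, pass-S 81
  after 2 — PE[1][1] acc=80, pass-E 1, pass-S 80
  after 2 — PE[1][2] acc=0, pass-E 0, pass-S 0
  after 3 — PE[0][2] acc=72, pass-E 8, pass-S 72
  after 3 — PE[1][1] acc=136, pass-E 9, pass-S 136
  after 3 — PE[1][2] acc=82, pass-E 1, pass-S 82
  after 4 — PE[0][2] acc=0, pass-E 0, pass-S 0
  after 4 — PE[1][1] acc=0, pass-E 0, pass-S 0
  after 4 — PE[1][2] acc=81, pass-E 9, pass-S 81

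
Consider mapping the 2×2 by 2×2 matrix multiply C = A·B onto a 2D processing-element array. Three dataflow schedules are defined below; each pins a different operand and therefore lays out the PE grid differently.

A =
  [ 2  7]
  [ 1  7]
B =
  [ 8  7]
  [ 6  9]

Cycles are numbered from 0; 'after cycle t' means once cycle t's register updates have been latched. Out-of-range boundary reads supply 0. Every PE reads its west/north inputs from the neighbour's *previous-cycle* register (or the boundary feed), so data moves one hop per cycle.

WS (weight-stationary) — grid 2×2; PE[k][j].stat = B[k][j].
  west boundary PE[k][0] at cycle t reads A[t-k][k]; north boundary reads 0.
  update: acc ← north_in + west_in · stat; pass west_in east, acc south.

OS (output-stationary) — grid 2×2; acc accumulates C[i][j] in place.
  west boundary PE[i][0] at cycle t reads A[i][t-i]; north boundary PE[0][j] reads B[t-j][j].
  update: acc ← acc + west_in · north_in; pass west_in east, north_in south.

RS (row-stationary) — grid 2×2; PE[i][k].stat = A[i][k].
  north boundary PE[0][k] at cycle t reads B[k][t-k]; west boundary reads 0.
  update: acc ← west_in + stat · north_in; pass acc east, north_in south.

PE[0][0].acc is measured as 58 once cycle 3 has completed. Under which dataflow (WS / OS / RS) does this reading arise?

dataflow = OS

WS [2×2] PE[0][0] across cycles:
  step 0 · PE0,0: acc=16; fwd→2 fwd↓16
  step 1 · PE0,0: acc=8; fwd→1 fwd↓8
  step 2 · PE0,0: acc=0; fwd→0 fwd↓0
  step 3 · PE0,0: acc=0; fwd→0 fwd↓0
OS [2×2] PE[0][0] across cycles:
  step 0 · PE0,0: acc=16; fwd→2 fwd↓8
  step 1 · PE0,0: acc=58; fwd→7 fwd↓6
  step 2 · PE0,0: acc=58; fwd→0 fwd↓0
  step 3 · PE0,0: acc=58; fwd→0 fwd↓0
RS [2×2] PE[0][0] across cycles:
  step 0 · PE0,0: acc=16; fwd→16 fwd↓8
  step 1 · PE0,0: acc=14; fwd→14 fwd↓7
  step 2 · PE0,0: acc=0; fwd→0 fwd↓0
  step 3 · PE0,0: acc=0; fwd→0 fwd↓0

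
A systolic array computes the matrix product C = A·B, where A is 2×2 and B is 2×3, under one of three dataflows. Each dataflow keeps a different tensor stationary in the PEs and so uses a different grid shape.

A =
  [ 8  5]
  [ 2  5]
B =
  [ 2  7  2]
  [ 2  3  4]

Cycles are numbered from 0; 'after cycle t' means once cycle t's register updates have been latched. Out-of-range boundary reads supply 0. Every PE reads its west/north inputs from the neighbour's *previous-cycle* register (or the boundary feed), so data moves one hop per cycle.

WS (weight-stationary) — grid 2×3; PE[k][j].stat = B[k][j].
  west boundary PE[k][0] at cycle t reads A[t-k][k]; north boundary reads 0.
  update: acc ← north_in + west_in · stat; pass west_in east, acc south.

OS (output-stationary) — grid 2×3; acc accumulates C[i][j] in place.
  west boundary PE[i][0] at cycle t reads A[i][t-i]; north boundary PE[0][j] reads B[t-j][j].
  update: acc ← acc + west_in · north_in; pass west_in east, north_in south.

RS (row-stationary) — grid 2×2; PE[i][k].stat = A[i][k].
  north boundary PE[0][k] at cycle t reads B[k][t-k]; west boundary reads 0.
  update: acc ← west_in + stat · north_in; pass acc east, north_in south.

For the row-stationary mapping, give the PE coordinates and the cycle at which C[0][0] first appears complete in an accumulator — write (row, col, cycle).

RS: C[0][0] accumulates in PE[0][1]:
  c0 r0c1: 0 / 0 / 0
  c1 r0c1: 26 / 26 / 2

(row, col, cycle) = (0, 1, 1)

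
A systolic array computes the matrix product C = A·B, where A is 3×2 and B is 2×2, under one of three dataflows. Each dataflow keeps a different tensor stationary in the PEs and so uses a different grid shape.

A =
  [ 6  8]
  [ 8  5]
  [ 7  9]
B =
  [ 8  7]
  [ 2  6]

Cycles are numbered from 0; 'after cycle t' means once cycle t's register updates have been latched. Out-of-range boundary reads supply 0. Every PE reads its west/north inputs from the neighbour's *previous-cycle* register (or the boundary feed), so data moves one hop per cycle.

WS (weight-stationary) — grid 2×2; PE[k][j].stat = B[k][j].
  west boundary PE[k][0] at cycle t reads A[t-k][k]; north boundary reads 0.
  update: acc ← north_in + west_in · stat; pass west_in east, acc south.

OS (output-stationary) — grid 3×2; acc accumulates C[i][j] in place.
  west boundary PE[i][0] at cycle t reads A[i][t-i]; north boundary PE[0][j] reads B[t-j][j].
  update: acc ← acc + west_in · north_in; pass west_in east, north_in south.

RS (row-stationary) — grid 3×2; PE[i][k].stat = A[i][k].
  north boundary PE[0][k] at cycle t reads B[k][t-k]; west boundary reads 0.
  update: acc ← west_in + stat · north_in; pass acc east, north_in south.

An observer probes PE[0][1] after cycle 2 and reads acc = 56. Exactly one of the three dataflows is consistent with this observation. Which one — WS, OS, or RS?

— WS: 2×2; PE[0][1] trace:
  [0] (0,1) acc=0 (h:0 v:0)
  [1] (0,1) acc=42 (h:6 v:42)
  [2] (0,1) acc=56 (h:8 v:56)
— OS: 3×2; PE[0][1] trace:
  [0] (0,1) acc=0 (h:0 v:0)
  [1] (0,1) acc=42 (h:6 v:7)
  [2] (0,1) acc=90 (h:8 v:6)
— RS: 3×2; PE[0][1] trace:
  [0] (0,1) acc=0 (h:0 v:0)
  [1] (0,1) acc=64 (h:64 v:2)
  [2] (0,1) acc=90 (h:90 v:6)

dataflow = WS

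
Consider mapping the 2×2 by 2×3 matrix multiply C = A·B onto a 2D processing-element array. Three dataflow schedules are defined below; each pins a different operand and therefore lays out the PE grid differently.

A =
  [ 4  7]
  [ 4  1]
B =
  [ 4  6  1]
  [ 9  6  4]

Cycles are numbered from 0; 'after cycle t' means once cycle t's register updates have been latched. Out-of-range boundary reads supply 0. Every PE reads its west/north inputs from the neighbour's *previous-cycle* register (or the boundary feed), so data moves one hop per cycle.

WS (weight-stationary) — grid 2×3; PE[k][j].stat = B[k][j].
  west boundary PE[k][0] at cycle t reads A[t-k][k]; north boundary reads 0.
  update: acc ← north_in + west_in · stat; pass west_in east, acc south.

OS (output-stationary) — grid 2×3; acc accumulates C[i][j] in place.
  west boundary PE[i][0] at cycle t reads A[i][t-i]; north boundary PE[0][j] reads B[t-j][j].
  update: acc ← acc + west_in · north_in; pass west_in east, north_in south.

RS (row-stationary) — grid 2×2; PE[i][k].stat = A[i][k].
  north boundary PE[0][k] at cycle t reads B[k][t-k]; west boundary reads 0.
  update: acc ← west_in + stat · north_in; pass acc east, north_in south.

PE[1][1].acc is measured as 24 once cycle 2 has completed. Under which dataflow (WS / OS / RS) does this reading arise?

dataflow = OS

Under WS (2×3), PE[1][1]:
  [0] (1,1) acc=0 (h:0 v:0)
  [1] (1,1) acc=0 (h:0 v:0)
  [2] (1,1) acc=66 (h:7 v:66)
Under OS (2×3), PE[1][1]:
  [0] (1,1) acc=0 (h:0 v:0)
  [1] (1,1) acc=0 (h:0 v:0)
  [2] (1,1) acc=24 (h:4 v:6)
Under RS (2×2), PE[1][1]:
  [0] (1,1) acc=0 (h:0 v:0)
  [1] (1,1) acc=0 (h:0 v:0)
  [2] (1,1) acc=25 (h:25 v:9)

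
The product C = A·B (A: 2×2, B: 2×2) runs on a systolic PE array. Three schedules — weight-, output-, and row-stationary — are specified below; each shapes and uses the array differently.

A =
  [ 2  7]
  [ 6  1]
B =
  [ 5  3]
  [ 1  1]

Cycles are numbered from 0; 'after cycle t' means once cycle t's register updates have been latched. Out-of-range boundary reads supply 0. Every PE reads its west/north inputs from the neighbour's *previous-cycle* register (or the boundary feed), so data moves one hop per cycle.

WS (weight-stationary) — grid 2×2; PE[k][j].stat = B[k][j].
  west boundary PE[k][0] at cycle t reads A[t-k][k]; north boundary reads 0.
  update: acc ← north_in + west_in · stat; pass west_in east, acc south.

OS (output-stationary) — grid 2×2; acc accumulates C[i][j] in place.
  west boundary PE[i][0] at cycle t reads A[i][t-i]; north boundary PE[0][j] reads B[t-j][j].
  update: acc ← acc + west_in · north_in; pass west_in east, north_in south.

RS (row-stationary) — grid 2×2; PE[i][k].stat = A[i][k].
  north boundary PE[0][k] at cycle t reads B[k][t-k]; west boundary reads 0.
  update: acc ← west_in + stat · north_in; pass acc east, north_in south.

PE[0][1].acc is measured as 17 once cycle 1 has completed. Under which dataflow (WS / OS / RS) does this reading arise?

— WS: 2×2; PE[0][1] trace:
  @0  [0,1]  acc 0  |  →0  ↓0
  @1  [0,1]  acc 6  |  →2  ↓6
— OS: 2×2; PE[0][1] trace:
  @0  [0,1]  acc 0  |  →0  ↓0
  @1  [0,1]  acc 6  |  →2  ↓3
— RS: 2×2; PE[0][1] trace:
  @0  [0,1]  acc 0  |  →0  ↓0
  @1  [0,1]  acc 17  |  →17  ↓1

dataflow = RS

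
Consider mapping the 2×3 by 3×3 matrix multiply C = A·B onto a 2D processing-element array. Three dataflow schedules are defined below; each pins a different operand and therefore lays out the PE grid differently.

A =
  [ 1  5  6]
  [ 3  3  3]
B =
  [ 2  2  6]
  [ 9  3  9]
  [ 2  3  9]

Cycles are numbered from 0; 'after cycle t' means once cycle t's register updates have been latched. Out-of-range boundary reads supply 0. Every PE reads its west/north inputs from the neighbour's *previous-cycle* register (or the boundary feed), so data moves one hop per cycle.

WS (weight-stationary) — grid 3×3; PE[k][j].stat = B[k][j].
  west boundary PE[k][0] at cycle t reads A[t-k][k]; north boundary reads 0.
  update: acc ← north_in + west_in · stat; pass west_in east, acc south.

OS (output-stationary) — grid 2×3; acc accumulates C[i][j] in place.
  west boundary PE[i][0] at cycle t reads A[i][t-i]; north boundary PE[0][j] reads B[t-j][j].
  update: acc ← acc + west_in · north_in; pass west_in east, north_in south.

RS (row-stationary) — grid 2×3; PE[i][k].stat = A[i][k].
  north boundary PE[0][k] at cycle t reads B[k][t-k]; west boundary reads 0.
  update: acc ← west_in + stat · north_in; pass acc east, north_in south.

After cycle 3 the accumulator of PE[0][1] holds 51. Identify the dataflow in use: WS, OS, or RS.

dataflow = RS

— WS: 3×3; PE[0][1] trace:
  step 0 · PE0,1: acc=0; fwd→0 fwd↓0
  step 1 · PE0,1: acc=2; fwd→1 fwd↓2
  step 2 · PE0,1: acc=6; fwd→3 fwd↓6
  step 3 · PE0,1: acc=0; fwd→0 fwd↓0
— OS: 2×3; PE[0][1] trace:
  step 0 · PE0,1: acc=0; fwd→0 fwd↓0
  step 1 · PE0,1: acc=2; fwd→1 fwd↓2
  step 2 · PE0,1: acc=17; fwd→5 fwd↓3
  step 3 · PE0,1: acc=35; fwd→6 fwd↓3
— RS: 2×3; PE[0][1] trace:
  step 0 · PE0,1: acc=0; fwd→0 fwd↓0
  step 1 · PE0,1: acc=47; fwd→47 fwd↓9
  step 2 · PE0,1: acc=17; fwd→17 fwd↓3
  step 3 · PE0,1: acc=51; fwd→51 fwd↓9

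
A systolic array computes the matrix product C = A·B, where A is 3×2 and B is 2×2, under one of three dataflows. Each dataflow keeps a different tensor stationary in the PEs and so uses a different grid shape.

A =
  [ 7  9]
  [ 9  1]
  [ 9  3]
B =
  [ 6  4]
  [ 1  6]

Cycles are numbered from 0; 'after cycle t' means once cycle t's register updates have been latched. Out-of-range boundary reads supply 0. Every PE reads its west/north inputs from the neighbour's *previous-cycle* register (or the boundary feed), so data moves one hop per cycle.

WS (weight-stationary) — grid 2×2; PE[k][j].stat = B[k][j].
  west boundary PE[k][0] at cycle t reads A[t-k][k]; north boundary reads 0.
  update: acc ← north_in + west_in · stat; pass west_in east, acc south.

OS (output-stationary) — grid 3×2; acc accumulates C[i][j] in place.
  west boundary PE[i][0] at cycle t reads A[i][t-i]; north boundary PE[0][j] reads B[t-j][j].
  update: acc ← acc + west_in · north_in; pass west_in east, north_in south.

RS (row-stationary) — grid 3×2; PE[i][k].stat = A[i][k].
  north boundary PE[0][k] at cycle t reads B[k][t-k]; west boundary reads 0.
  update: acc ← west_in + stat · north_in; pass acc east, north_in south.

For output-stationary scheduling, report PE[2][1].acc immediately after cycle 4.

PE[2][1].acc = 54

OS on a 3×2 grid — tracing PE[2][1] and its feeders:
  after 0 — PE[1][1] acc=0, pass-E 0, pass-S 0
  after 0 — PE[2][0] acc=0, pass-E 0, pass-S 0
  after 0 — PE[2][1] acc=0, pass-E 0, pass-S 0
  after 1 — PE[1][1] acc=0, pass-E 0, pass-S 0
  after 1 — PE[2][0] acc=0, pass-E 0, pass-S 0
  after 1 — PE[2][1] acc=0, pass-E 0, pass-S 0
  after 2 — PE[1][1] acc=36, pass-E 9, pass-S 4
  after 2 — PE[2][0] acc=54, pass-E 9, pass-S 6
  after 2 — PE[2][1] acc=0, pass-E 0, pass-S 0
  after 3 — PE[1][1] acc=42, pass-E 1, pass-S 6
  after 3 — PE[2][0] acc=57, pass-E 3, pass-S 1
  after 3 — PE[2][1] acc=36, pass-E 9, pass-S 4
  after 4 — PE[1][1] acc=42, pass-E 0, pass-S 0
  after 4 — PE[2][0] acc=57, pass-E 0, pass-S 0
  after 4 — PE[2][1] acc=54, pass-E 3, pass-S 6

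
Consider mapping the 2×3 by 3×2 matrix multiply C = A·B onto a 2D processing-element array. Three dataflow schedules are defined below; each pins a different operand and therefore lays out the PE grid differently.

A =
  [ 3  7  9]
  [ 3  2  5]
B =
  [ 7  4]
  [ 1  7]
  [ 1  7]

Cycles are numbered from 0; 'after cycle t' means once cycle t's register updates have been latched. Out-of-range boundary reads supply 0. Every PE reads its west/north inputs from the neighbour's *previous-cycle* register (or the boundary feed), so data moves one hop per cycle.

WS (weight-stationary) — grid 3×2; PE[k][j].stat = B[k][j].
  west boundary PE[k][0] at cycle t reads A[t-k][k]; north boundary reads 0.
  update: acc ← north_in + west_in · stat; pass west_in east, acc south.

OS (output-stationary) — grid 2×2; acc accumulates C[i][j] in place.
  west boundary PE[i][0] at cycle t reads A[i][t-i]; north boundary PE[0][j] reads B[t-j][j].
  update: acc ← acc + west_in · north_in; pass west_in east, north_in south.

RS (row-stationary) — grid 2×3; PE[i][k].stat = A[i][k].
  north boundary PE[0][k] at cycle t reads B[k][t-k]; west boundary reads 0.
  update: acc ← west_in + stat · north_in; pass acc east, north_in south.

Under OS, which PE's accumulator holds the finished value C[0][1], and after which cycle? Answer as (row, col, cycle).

(row, col, cycle) = (0, 1, 3)

Under OS, C[0][1] lands at PE[0][1]:
  0: (0,1).acc=0  regs=<0,0>
  1: (0,1).acc=12  regs=<3,4>
  2: (0,1).acc=61  regs=<7,7>
  3: (0,1).acc=124  regs=<9,7>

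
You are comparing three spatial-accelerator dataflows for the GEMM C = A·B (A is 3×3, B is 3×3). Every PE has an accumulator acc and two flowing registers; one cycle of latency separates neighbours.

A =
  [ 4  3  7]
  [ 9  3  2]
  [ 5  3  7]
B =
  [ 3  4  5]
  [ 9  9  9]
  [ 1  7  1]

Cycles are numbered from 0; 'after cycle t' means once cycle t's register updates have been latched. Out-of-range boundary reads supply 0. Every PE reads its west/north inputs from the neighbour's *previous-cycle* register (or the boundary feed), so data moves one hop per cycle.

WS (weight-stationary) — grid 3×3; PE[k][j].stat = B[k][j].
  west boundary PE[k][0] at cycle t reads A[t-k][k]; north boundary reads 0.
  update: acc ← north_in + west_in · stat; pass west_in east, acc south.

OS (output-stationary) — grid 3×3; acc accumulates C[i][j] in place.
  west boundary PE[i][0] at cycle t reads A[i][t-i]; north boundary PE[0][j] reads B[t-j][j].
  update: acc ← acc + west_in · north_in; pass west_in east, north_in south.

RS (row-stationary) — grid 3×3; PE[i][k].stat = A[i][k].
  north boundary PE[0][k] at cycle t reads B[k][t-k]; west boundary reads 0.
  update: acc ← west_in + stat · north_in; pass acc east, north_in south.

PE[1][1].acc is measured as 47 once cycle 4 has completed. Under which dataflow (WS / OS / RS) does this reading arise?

Under WS (3×3), PE[1][1]:
  c0 r1c1: 0 / 0 / 0
  c1 r1c1: 0 / 0 / 0
  c2 r1c1: 43 / 3 / 43
  c3 r1c1: 63 / 3 / 63
  c4 r1c1: 47 / 3 / 47
Under OS (3×3), PE[1][1]:
  c0 r1c1: 0 / 0 / 0
  c1 r1c1: 0 / 0 / 0
  c2 r1c1: 36 / 9 / 4
  c3 r1c1: 63 / 3 / 9
  c4 r1c1: 77 / 2 / 7
Under RS (3×3), PE[1][1]:
  c0 r1c1: 0 / 0 / 0
  c1 r1c1: 0 / 0 / 0
  c2 r1c1: 54 / 54 / 9
  c3 r1c1: 63 / 63 / 9
  c4 r1c1: 72 / 72 / 9

dataflow = WS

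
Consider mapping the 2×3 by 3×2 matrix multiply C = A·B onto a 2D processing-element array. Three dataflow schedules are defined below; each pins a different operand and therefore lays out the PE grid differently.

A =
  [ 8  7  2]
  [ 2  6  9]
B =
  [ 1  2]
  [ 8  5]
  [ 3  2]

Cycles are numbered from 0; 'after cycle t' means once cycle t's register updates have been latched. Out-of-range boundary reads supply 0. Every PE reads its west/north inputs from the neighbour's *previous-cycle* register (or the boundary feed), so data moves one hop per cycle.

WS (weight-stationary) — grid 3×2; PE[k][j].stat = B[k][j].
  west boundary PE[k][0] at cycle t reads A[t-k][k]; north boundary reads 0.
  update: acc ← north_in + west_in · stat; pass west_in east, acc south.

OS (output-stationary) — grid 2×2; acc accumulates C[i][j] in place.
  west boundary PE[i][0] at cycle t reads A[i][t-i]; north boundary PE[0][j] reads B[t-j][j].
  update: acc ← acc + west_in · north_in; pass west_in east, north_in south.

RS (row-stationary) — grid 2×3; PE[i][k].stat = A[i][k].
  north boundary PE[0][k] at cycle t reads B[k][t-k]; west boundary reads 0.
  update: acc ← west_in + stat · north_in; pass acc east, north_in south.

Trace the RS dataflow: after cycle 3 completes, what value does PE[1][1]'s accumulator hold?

PE[1][1].acc = 34

RS on a 2×3 grid — tracing PE[1][1] and its feeders:
  after 0 — PE[0][1] acc=0, pass-E 0, pass-S 0
  after 0 — PE[1][0] acc=0, pass-E 0, pass-S 0
  after 0 — PE[1][1] acc=0, pass-E 0, pass-S 0
  after 1 — PE[0][1] acc=64, pass-E 64, pass-S 8
  after 1 — PE[1][0] acc=2, pass-E 2, pass-S 1
  after 1 — PE[1][1] acc=0, pass-E 0, pass-S 0
  after 2 — PE[0][1] acc=51, pass-E 51, pass-S 5
  after 2 — PE[1][0] acc=4, pass-E 4, pass-S 2
  after 2 — PE[1][1] acc=50, pass-E 50, pass-S 8
  after 3 — PE[0][1] acc=0, pass-E 0, pass-S 0
  after 3 — PE[1][0] acc=0, pass-E 0, pass-S 0
  after 3 — PE[1][1] acc=34, pass-E 34, pass-S 5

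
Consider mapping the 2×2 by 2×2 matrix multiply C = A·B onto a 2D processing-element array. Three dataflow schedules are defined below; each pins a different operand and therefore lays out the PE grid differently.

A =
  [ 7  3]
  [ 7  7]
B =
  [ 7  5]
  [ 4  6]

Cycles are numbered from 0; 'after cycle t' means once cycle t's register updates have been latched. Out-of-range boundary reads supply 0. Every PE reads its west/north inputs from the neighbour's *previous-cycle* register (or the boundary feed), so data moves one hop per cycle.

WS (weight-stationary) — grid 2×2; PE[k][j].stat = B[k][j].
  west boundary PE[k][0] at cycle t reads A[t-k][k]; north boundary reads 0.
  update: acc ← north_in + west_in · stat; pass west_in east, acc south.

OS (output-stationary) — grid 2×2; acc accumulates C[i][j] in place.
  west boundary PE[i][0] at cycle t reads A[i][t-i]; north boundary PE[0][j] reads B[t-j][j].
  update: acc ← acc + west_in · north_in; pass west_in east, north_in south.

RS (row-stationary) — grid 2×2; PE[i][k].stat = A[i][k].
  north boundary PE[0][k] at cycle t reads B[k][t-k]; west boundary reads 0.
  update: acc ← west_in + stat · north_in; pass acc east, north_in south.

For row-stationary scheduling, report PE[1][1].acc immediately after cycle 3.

PE[1][1].acc = 77

RS (2×2). Following PE[1][1] plus its west/north inputs:
  after 0 — PE[0][1] acc=0, pass-E 0, pass-S 0
  after 0 — PE[1][0] acc=0, pass-E 0, pass-S 0
  after 0 — PE[1][1] acc=0, pass-E 0, pass-S 0
  after 1 — PE[0][1] acc=61, pass-E 61, pass-S 4
  after 1 — PE[1][0] acc=49, pass-E 49, pass-S 7
  after 1 — PE[1][1] acc=0, pass-E 0, pass-S 0
  after 2 — PE[0][1] acc=53, pass-E 53, pass-S 6
  after 2 — PE[1][0] acc=35, pass-E 35, pass-S 5
  after 2 — PE[1][1] acc=77, pass-E 77, pass-S 4
  after 3 — PE[0][1] acc=0, pass-E 0, pass-S 0
  after 3 — PE[1][0] acc=0, pass-E 0, pass-S 0
  after 3 — PE[1][1] acc=77, pass-E 77, pass-S 6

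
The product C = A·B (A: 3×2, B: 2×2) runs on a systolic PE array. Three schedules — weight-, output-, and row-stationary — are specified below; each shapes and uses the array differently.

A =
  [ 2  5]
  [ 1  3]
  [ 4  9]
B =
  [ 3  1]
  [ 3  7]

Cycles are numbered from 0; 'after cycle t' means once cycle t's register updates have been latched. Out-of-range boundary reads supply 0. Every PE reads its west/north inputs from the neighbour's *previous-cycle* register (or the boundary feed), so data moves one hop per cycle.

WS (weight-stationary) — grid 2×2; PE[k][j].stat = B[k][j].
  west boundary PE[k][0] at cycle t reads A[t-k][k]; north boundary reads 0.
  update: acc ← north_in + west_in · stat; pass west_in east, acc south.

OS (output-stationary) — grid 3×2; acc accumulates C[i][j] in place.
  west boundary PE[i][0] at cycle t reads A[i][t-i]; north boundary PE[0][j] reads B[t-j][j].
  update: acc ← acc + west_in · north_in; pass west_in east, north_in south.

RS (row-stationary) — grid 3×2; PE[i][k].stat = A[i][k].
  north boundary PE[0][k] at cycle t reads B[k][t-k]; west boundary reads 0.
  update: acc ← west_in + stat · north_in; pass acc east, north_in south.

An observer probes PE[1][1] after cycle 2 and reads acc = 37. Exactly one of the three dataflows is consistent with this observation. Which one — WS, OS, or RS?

Under WS (2×2), PE[1][1]:
  after 0 — PE[1][1] acc=0, pass-E 0, pass-S 0
  after 1 — PE[1][1] acc=0, pass-E 0, pass-S 0
  after 2 — PE[1][1] acc=37, pass-E 5, pass-S 37
Under OS (3×2), PE[1][1]:
  after 0 — PE[1][1] acc=0, pass-E 0, pass-S 0
  after 1 — PE[1][1] acc=0, pass-E 0, pass-S 0
  after 2 — PE[1][1] acc=1, pass-E 1, pass-S 1
Under RS (3×2), PE[1][1]:
  after 0 — PE[1][1] acc=0, pass-E 0, pass-S 0
  after 1 — PE[1][1] acc=0, pass-E 0, pass-S 0
  after 2 — PE[1][1] acc=12, pass-E 12, pass-S 3

dataflow = WS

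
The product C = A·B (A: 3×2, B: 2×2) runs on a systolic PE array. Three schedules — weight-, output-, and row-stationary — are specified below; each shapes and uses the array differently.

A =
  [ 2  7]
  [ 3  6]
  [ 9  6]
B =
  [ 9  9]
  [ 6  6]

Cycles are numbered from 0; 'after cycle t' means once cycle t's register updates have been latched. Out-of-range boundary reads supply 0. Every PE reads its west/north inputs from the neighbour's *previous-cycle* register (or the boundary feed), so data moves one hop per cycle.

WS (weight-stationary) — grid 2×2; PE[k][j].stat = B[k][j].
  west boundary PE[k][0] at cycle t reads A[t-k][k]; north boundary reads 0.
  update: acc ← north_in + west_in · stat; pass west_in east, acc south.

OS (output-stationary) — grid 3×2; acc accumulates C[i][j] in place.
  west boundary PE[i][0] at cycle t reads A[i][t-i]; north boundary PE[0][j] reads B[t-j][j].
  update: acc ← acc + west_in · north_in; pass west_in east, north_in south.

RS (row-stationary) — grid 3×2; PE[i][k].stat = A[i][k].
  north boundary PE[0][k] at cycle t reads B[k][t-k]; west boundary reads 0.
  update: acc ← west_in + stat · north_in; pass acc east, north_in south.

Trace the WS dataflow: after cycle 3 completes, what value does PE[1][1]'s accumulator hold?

WS on a 2×2 grid — tracing PE[1][1] and its feeders:
  after 0 — PE[0][1] acc=0, pass-E 0, pass-S 0
  after 0 — PE[1][0] acc=0, pass-E 0, pass-S 0
  after 0 — PE[1][1] acc=0, pass-E 0, pass-S 0
  after 1 — PE[0][1] acc=18, pass-E 2, pass-S 18
  after 1 — PE[1][0] acc=60, pass-E 7, pass-S 60
  after 1 — PE[1][1] acc=0, pass-E 0, pass-S 0
  after 2 — PE[0][1] acc=27, pass-E 3, pass-S 27
  after 2 — PE[1][0] acc=63, pass-E 6, pass-S 63
  after 2 — PE[1][1] acc=60, pass-E 7, pass-S 60
  after 3 — PE[0][1] acc=81, pass-E 9, pass-S 81
  after 3 — PE[1][0] acc=117, pass-E 6, pass-S 117
  after 3 — PE[1][1] acc=63, pass-E 6, pass-S 63

PE[1][1].acc = 63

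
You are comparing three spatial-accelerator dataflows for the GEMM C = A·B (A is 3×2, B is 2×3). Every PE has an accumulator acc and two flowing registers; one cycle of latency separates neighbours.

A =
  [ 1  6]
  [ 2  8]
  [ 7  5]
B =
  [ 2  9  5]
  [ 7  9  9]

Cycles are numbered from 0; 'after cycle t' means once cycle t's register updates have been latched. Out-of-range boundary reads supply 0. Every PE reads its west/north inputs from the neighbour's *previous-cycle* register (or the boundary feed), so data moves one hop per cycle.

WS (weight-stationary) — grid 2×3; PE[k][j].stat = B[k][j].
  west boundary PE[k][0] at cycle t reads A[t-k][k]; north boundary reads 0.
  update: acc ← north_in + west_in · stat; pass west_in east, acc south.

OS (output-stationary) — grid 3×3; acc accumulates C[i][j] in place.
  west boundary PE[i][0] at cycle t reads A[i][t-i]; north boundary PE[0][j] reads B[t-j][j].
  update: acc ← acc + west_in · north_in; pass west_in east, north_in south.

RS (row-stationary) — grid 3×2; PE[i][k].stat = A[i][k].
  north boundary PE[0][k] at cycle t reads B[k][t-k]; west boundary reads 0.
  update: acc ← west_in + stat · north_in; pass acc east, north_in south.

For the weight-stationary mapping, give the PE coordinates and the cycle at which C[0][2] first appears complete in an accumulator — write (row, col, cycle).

WS: C[0][2] accumulates in PE[1][2]:
  t=0 PE[1][2]: acc=0 h=0 v=0
  t=1 PE[1][2]: acc=0 h=0 v=0
  t=2 PE[1][2]: acc=0 h=0 v=0
  t=3 PE[1][2]: acc=59 h=6 v=59

(row, col, cycle) = (1, 2, 3)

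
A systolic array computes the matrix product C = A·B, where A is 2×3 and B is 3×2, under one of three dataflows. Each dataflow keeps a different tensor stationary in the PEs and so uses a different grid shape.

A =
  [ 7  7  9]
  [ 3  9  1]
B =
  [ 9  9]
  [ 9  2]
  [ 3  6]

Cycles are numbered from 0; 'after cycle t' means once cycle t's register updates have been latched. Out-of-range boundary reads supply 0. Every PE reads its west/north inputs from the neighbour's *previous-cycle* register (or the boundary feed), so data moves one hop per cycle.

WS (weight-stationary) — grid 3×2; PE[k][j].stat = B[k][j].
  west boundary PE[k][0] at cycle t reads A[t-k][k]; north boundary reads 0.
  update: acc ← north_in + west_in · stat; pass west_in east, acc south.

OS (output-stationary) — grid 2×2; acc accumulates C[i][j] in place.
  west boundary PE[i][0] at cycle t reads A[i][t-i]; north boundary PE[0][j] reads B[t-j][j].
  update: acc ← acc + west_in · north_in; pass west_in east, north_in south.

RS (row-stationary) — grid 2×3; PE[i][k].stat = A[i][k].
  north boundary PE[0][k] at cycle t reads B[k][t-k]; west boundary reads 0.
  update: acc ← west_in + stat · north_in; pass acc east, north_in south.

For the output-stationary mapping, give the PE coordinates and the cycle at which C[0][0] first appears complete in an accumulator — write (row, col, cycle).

(row, col, cycle) = (0, 0, 2)

OS: C[0][0] accumulates in PE[0][0]:
  after 0 — PE[0][0] acc=63, pass-E 7, pass-S 9
  after 1 — PE[0][0] acc=126, pass-E 7, pass-S 9
  after 2 — PE[0][0] acc=153, pass-E 9, pass-S 3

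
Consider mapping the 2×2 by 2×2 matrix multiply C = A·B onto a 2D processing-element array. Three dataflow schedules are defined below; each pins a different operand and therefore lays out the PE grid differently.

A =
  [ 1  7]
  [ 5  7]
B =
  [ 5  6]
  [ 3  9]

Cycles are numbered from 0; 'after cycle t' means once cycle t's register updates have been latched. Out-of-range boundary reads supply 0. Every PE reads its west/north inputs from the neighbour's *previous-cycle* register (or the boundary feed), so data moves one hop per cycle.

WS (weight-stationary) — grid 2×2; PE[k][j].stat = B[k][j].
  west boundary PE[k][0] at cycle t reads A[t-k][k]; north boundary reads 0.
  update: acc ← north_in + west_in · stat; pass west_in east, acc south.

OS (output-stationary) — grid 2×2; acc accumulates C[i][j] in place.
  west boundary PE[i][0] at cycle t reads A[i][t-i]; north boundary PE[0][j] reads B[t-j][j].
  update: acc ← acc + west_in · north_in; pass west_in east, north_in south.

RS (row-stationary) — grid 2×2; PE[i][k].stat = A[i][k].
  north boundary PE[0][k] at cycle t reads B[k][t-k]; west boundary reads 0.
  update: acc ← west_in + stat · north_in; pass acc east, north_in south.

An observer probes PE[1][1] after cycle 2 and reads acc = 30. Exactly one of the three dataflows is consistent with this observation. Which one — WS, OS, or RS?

WS [2×2] PE[1][1] across cycles:
  step 0 · PE1,1: acc=0; fwd→0 fwd↓0
  step 1 · PE1,1: acc=0; fwd→0 fwd↓0
  step 2 · PE1,1: acc=69; fwd→7 fwd↓69
OS [2×2] PE[1][1] across cycles:
  step 0 · PE1,1: acc=0; fwd→0 fwd↓0
  step 1 · PE1,1: acc=0; fwd→0 fwd↓0
  step 2 · PE1,1: acc=30; fwd→5 fwd↓6
RS [2×2] PE[1][1] across cycles:
  step 0 · PE1,1: acc=0; fwd→0 fwd↓0
  step 1 · PE1,1: acc=0; fwd→0 fwd↓0
  step 2 · PE1,1: acc=46; fwd→46 fwd↓3

dataflow = OS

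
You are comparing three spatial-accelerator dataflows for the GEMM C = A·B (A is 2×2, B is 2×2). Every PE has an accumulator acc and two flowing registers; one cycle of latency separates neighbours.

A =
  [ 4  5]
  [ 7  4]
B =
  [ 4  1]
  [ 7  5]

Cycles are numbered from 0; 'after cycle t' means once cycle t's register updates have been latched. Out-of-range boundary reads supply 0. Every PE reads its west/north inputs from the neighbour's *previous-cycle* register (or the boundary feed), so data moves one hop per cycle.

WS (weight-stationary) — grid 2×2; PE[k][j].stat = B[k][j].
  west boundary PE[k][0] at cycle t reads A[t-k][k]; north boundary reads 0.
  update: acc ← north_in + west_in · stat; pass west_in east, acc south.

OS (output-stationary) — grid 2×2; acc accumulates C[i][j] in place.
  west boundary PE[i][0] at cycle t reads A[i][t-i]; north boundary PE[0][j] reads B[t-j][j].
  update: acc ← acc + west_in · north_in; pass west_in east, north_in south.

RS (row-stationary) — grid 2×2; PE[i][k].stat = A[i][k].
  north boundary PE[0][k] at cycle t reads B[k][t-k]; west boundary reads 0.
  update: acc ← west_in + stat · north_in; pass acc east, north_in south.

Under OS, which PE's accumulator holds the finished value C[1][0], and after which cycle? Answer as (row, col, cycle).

(row, col, cycle) = (1, 0, 2)

Under OS, C[1][0] lands at PE[1][0]:
  [0] (1,0) acc=0 (h:0 v:0)
  [1] (1,0) acc=28 (h:7 v:4)
  [2] (1,0) acc=56 (h:4 v:7)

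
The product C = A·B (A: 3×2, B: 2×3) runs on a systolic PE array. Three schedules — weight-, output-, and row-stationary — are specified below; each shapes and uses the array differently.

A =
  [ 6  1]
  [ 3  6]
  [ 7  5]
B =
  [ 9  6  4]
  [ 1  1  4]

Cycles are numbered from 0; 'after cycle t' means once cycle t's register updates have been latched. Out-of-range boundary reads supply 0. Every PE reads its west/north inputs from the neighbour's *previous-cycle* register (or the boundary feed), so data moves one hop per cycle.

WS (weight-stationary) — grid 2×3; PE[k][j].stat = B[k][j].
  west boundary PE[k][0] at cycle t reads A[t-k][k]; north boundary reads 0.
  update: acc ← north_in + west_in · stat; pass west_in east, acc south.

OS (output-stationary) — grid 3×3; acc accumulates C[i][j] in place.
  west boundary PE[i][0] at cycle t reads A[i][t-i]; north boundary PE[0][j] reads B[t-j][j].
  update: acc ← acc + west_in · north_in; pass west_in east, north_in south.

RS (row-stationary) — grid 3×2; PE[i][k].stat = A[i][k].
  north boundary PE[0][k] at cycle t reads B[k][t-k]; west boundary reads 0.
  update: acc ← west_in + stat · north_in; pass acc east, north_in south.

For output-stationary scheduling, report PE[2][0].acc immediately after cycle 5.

OS on a 3×3 grid — tracing PE[2][0] and its feeders:
  [0] (1,0) acc=0 (h:0 v:0)
  [0] (2,0) acc=0 (h:0 v:0)
  [1] (1,0) acc=27 (h:3 v:9)
  [1] (2,0) acc=0 (h:0 v:0)
  [2] (1,0) acc=33 (h:6 v:1)
  [2] (2,0) acc=63 (h:7 v:9)
  [3] (1,0) acc=33 (h:0 v:0)
  [3] (2,0) acc=68 (h:5 v:1)
  [4] (1,0) acc=33 (h:0 v:0)
  [4] (2,0) acc=68 (h:0 v:0)
  [5] (1,0) acc=33 (h:0 v:0)
  [5] (2,0) acc=68 (h:0 v:0)

PE[2][0].acc = 68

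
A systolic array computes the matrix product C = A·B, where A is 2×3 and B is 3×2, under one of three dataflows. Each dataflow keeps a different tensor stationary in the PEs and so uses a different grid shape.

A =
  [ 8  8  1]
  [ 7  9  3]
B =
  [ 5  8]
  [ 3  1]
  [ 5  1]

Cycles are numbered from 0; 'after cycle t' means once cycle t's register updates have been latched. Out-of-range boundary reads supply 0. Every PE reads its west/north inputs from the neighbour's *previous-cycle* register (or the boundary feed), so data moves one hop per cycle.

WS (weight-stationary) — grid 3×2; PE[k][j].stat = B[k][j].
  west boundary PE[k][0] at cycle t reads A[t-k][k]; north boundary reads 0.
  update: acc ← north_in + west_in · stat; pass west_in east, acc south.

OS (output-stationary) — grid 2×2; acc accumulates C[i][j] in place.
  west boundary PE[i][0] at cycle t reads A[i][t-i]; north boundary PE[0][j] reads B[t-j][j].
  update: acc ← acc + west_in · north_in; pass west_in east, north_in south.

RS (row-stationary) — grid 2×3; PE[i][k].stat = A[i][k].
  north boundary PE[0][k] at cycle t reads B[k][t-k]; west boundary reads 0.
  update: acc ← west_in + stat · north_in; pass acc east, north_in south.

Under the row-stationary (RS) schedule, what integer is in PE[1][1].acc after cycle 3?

RS on a 2×3 grid — tracing PE[1][1] and its feeders:
  0: (0,1).acc=0  regs=<0,0>
  0: (1,0).acc=0  regs=<0,0>
  0: (1,1).acc=0  regs=<0,0>
  1: (0,1).acc=64  regs=<64,3>
  1: (1,0).acc=35  regs=<35,5>
  1: (1,1).acc=0  regs=<0,0>
  2: (0,1).acc=72  regs=<72,1>
  2: (1,0).acc=56  regs=<56,8>
  2: (1,1).acc=62  regs=<62,3>
  3: (0,1).acc=0  regs=<0,0>
  3: (1,0).acc=0  regs=<0,0>
  3: (1,1).acc=65  regs=<65,1>

PE[1][1].acc = 65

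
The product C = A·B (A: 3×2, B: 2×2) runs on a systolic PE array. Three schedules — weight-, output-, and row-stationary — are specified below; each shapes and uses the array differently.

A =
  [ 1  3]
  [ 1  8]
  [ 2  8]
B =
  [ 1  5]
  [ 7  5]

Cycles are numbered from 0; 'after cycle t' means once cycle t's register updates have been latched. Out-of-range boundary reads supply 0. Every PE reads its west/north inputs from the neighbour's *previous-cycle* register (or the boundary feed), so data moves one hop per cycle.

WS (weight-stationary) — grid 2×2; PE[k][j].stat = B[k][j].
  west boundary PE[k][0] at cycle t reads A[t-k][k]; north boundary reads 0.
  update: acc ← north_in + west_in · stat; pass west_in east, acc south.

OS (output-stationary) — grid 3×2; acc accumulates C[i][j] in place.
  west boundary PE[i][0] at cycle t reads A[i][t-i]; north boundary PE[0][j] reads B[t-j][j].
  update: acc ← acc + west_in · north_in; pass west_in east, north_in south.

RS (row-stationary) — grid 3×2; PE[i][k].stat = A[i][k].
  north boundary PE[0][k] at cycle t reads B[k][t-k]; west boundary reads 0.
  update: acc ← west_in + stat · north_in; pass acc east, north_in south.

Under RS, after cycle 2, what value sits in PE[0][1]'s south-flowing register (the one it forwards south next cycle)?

register = 5

RS (3×2). Following PE[0][1] plus its west/north inputs:
  cycle 0: PE[0][0] → acc 1, east 1, south 1
  cycle 0: PE[0][1] → acc 0, east 0, south 0
  cycle 1: PE[0][0] → acc 5, east 5, south 5
  cycle 1: PE[0][1] → acc 22, east 22, south 7
  cycle 2: PE[0][0] → acc 0, east 0, south 0
  cycle 2: PE[0][1] → acc 20, east 20, south 5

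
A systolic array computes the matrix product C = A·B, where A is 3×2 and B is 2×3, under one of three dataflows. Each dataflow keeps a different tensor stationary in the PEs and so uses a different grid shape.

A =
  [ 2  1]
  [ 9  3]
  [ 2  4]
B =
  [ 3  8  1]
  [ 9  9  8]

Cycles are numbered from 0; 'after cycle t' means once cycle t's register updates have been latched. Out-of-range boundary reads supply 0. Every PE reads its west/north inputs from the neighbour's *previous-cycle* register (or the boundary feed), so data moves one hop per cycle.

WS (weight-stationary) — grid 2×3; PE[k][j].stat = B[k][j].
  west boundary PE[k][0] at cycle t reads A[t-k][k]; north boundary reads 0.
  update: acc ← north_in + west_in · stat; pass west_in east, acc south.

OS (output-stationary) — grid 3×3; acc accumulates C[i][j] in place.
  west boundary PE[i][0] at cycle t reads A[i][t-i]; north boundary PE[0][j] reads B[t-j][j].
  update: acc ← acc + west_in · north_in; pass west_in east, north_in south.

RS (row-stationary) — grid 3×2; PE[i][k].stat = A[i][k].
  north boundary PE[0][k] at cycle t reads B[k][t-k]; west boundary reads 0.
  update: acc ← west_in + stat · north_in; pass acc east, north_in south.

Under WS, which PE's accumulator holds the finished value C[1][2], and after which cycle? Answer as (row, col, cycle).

(row, col, cycle) = (1, 2, 4)

WS: C[1][2] accumulates in PE[1][2]:
  @0  [1,2]  acc 0  |  →0  ↓0
  @1  [1,2]  acc 0  |  →0  ↓0
  @2  [1,2]  acc 0  |  →0  ↓0
  @3  [1,2]  acc 10  |  →1  ↓10
  @4  [1,2]  acc 33  |  →3  ↓33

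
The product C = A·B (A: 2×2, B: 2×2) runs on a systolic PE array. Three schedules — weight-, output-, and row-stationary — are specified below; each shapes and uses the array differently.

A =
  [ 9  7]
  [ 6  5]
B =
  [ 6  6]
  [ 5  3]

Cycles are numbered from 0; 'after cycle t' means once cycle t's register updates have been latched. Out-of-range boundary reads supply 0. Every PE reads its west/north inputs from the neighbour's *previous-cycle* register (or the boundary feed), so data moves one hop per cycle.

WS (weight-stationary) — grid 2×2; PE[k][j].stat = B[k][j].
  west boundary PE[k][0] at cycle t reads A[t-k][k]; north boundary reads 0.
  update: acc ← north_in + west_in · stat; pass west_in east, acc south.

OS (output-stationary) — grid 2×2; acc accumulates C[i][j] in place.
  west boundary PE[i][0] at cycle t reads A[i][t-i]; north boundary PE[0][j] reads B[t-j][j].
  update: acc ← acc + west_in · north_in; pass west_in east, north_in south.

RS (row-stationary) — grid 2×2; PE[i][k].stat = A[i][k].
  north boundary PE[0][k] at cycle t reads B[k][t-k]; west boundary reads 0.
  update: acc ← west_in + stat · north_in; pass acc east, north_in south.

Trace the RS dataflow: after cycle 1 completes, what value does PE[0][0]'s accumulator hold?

RS 2×2: PE[0][0] cycle-by-cycle (with neighbour feeds):
  after 0 — PE[0][0] acc=54, pass-E 54, pass-S 6
  after 1 — PE[0][0] acc=54, pass-E 54, pass-S 6

PE[0][0].acc = 54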